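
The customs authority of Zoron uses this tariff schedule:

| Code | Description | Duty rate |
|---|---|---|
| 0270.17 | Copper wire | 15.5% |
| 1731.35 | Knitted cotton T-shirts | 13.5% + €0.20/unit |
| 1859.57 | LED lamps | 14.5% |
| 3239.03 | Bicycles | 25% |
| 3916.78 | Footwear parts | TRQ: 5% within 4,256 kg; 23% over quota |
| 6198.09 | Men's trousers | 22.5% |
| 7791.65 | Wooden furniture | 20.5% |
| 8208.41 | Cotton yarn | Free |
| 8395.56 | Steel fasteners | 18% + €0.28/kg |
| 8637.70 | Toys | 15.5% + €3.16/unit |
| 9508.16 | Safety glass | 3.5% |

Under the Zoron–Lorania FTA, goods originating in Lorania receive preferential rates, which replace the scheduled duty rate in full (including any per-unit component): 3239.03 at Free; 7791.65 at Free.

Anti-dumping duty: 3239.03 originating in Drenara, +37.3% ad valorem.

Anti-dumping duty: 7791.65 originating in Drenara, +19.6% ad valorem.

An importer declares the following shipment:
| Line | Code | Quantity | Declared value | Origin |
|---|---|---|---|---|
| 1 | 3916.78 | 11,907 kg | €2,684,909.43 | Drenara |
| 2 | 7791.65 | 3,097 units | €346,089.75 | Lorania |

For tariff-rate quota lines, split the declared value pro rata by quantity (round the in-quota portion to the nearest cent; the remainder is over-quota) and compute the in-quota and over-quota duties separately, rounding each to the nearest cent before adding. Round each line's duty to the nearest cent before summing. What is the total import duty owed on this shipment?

€444,785.79

Line 1 (3916.78, Drenara, 11,907 kg, €2,684,909.43):
Code 3916.78 is under a tariff-rate quota (threshold 4,256 kg). In-quota: 4,256 kg at 5%; over-quota: 7,651 kg at 23%.
Pro-rata value split: in-quota = €2,684,909.43 × 4,256/11,907 = €959,685.44; over-quota = €2,684,909.43 − €959,685.44 = €1,725,223.99.
In-quota duty = €959,685.44 × 5% = €47,984.27. Over-quota duty = €1,725,223.99 × 23% = €396,801.52.
Line duty = €47,984.27 + €396,801.52 = €444,785.79.
Line 2 (7791.65, Lorania, 3,097 units, €346,089.75):
Base rate for 7791.65 is 20.5%.
Origin Lorania qualifies under the Zoron–Lorania agreement and 7791.65 is covered: preferential rate Free applies instead.
The additional-duty order on 7791.65 targets Drenara, not Lorania; it does not apply.
Duty = €346,089.75 × 0% = €0.00.
Total = €444,785.79 + €0.00 = €444,785.79.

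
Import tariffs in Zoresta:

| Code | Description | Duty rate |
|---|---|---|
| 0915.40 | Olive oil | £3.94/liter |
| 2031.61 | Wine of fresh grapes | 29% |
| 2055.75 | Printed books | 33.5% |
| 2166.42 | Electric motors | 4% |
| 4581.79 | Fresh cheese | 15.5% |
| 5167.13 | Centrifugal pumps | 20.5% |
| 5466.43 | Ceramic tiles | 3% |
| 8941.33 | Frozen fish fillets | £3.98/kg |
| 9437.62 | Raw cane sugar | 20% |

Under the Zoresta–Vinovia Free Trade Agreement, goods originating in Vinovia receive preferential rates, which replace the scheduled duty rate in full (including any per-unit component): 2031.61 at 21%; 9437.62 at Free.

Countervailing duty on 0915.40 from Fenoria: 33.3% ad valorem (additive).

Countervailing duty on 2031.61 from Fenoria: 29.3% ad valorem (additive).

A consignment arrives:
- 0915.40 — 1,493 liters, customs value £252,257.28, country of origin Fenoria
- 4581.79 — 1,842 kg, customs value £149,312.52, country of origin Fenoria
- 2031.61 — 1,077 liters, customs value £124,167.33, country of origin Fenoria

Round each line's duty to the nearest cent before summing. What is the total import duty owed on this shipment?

£185,417.08

Line 1 (0915.40, Fenoria, 1,493 liters, £252,257.28):
Base rate for 0915.40 is £3.94/liter.
Additional duty on 0915.40 from Fenoria: +33.3% ad valorem. Applied ad valorem rate = 33.3%.
Duty = £252,257.28 × 33.3% + 1,493 × £3.94 = £89,884.09.
Line 2 (4581.79, Fenoria, 1,842 kg, £149,312.52):
Base rate for 4581.79 is 15.5%.
Duty = £149,312.52 × 15.5% = £23,143.44.
Line 3 (2031.61, Fenoria, 1,077 liters, £124,167.33):
Base rate for 2031.61 is 29%.
2031.61 has an FTA preferential rate, but origin Fenoria is not Vinovia; base rate stands.
Additional duty on 2031.61 from Fenoria: +29.3%. Applied ad valorem rate: 29% + 29.3% = 58.3%.
Duty = £124,167.33 × 58.3% = £72,389.55.
Total = £89,884.09 + £23,143.44 + £72,389.55 = £185,417.08.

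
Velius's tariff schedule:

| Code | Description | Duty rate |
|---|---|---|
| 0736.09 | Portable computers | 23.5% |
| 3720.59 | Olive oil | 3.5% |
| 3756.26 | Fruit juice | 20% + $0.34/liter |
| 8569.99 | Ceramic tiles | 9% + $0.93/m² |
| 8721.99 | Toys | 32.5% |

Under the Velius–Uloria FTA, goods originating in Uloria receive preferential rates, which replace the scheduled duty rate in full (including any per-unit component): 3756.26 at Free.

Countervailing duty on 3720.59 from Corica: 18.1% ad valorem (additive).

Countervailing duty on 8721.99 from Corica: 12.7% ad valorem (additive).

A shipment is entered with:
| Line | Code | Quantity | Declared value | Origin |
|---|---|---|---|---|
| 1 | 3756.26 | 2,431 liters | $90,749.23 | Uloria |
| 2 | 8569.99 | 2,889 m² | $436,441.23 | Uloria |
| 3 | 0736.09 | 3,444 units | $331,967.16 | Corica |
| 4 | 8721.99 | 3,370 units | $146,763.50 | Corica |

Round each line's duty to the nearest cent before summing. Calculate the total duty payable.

Line 1 (3756.26, Uloria, 2,431 liters, $90,749.23):
Base rate for 3756.26 is 20% + $0.34/liter.
Origin Uloria qualifies under the Velius–Uloria agreement and 3756.26 is covered: preferential rate Free applies instead.
Duty = $90,749.23 × 0% = $0.00.
Line 2 (8569.99, Uloria, 2,889 m², $436,441.23):
Base rate for 8569.99 is 9% + $0.93/m².
Origin Uloria is the FTA partner but 8569.99 is not on the preference list; base rate stands.
Duty = $436,441.23 × 9% + 2,889 × $0.93 = $41,966.48.
Line 3 (0736.09, Corica, 3,444 units, $331,967.16):
Base rate for 0736.09 is 23.5%.
Duty = $331,967.16 × 23.5% = $78,012.28.
Line 4 (8721.99, Corica, 3,370 units, $146,763.50):
Base rate for 8721.99 is 32.5%.
Additional duty on 8721.99 from Corica: +12.7%. Applied ad valorem rate: 32.5% + 12.7% = 45.2%.
Duty = $146,763.50 × 45.2% = $66,337.10.
Total = $0.00 + $41,966.48 + $78,012.28 + $66,337.10 = $186,315.86.

$186,315.86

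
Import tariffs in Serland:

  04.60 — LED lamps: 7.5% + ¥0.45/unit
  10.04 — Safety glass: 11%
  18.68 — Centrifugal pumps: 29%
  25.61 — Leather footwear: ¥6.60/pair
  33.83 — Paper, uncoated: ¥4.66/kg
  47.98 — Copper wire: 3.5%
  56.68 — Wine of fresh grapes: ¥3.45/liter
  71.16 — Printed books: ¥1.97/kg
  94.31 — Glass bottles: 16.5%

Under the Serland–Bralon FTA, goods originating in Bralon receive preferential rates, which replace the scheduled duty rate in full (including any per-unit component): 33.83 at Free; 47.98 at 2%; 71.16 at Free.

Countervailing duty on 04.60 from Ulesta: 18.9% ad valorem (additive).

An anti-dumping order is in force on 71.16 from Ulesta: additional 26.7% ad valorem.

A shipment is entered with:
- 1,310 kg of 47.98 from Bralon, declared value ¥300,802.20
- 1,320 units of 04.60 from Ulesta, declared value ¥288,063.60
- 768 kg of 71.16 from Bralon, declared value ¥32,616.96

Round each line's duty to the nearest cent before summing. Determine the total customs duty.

¥82,658.83

Line 1 (47.98, Bralon, 1,310 kg, ¥300,802.20):
Base rate for 47.98 is 3.5%.
Origin Bralon qualifies under the Serland–Bralon agreement and 47.98 is covered: preferential rate 2% applies instead.
Duty = ¥300,802.20 × 2% = ¥6,016.04.
Line 2 (04.60, Ulesta, 1,320 units, ¥288,063.60):
Base rate for 04.60 is 7.5% + ¥0.45/unit.
Additional duty on 04.60 from Ulesta: +18.9%. Applied ad valorem rate: 7.5% + 18.9% = 26.4%.
Duty = ¥288,063.60 × 26.4% + 1,320 × ¥0.45 = ¥76,642.79.
Line 3 (71.16, Bralon, 768 kg, ¥32,616.96):
Base rate for 71.16 is ¥1.97/kg.
Origin Bralon qualifies under the Serland–Bralon agreement and 71.16 is covered: preferential rate Free applies instead.
The additional-duty order on 71.16 targets Ulesta, not Bralon; it does not apply.
Duty = ¥32,616.96 × 0% = ¥0.00.
Total = ¥6,016.04 + ¥76,642.79 + ¥0.00 = ¥82,658.83.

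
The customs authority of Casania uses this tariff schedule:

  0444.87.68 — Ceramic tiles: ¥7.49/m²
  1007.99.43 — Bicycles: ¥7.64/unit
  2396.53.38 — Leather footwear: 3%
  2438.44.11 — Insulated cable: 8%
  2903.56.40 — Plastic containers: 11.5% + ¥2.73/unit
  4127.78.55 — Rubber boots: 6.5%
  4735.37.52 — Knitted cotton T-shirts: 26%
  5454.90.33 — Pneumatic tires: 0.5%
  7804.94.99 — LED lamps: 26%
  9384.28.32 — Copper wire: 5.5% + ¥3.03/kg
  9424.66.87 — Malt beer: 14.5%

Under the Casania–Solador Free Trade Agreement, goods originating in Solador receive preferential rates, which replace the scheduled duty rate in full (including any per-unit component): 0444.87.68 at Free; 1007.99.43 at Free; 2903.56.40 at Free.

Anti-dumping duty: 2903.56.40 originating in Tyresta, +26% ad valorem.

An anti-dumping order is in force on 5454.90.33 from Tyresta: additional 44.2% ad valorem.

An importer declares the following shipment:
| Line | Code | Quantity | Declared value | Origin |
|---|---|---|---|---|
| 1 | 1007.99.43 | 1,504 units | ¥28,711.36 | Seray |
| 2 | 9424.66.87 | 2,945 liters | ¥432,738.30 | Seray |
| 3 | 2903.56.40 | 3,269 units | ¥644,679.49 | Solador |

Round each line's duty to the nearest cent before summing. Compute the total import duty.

Line 1 (1007.99.43, Seray, 1,504 units, ¥28,711.36):
Base rate for 1007.99.43 is ¥7.64/unit.
1007.99.43 has an FTA preferential rate, but origin Seray is not Solador; base rate stands.
Duty = 1,504 × ¥7.64 = ¥11,490.56.
Line 2 (9424.66.87, Seray, 2,945 liters, ¥432,738.30):
Base rate for 9424.66.87 is 14.5%.
Duty = ¥432,738.30 × 14.5% = ¥62,747.05.
Line 3 (2903.56.40, Solador, 3,269 units, ¥644,679.49):
Base rate for 2903.56.40 is 11.5% + ¥2.73/unit.
Origin Solador qualifies under the Casania–Solador agreement and 2903.56.40 is covered: preferential rate Free applies instead.
The additional-duty order on 2903.56.40 targets Tyresta, not Solador; it does not apply.
Duty = ¥644,679.49 × 0% = ¥0.00.
Total = ¥11,490.56 + ¥62,747.05 + ¥0.00 = ¥74,237.61.

¥74,237.61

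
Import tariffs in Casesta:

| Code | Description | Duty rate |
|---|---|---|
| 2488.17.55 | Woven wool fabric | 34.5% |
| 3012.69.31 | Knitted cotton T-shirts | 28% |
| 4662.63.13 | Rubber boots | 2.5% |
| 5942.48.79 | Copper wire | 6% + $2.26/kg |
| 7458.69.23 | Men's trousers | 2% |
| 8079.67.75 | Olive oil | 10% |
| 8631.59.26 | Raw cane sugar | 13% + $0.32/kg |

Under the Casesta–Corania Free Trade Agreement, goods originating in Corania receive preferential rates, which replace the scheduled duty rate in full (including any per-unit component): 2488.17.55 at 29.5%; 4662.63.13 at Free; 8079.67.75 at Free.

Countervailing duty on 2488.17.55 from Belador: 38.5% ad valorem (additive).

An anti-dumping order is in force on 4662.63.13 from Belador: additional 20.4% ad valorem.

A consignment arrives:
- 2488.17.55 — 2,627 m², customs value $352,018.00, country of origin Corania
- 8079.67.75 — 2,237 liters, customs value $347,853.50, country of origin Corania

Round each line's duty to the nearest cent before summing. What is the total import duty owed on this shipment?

Line 1 (2488.17.55, Corania, 2,627 m², $352,018.00):
Base rate for 2488.17.55 is 34.5%.
Origin Corania qualifies under the Casesta–Corania agreement and 2488.17.55 is covered: preferential rate 29.5% applies instead.
The additional-duty order on 2488.17.55 targets Belador, not Corania; it does not apply.
Duty = $352,018.00 × 29.5% = $103,845.31.
Line 2 (8079.67.75, Corania, 2,237 liters, $347,853.50):
Base rate for 8079.67.75 is 10%.
Origin Corania qualifies under the Casesta–Corania agreement and 8079.67.75 is covered: preferential rate Free applies instead.
Duty = $347,853.50 × 0% = $0.00.
Total = $103,845.31 + $0.00 = $103,845.31.

$103,845.31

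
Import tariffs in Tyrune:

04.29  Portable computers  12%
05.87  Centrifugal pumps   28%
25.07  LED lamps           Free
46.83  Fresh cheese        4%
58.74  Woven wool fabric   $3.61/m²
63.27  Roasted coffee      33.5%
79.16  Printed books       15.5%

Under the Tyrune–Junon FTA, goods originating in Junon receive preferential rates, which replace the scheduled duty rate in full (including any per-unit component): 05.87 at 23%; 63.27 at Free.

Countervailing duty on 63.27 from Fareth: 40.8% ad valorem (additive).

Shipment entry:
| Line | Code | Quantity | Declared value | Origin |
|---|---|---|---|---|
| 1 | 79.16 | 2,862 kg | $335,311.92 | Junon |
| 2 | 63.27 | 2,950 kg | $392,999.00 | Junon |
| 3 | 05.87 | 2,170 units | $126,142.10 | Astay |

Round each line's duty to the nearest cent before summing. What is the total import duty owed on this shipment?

$87,293.14

Line 1 (79.16, Junon, 2,862 kg, $335,311.92):
Base rate for 79.16 is 15.5%.
Origin Junon is the FTA partner but 79.16 is not on the preference list; base rate stands.
Duty = $335,311.92 × 15.5% = $51,973.35.
Line 2 (63.27, Junon, 2,950 kg, $392,999.00):
Base rate for 63.27 is 33.5%.
Origin Junon qualifies under the Tyrune–Junon agreement and 63.27 is covered: preferential rate Free applies instead.
The additional-duty order on 63.27 targets Fareth, not Junon; it does not apply.
Duty = $392,999.00 × 0% = $0.00.
Line 3 (05.87, Astay, 2,170 units, $126,142.10):
Base rate for 05.87 is 28%.
05.87 has an FTA preferential rate, but origin Astay is not Junon; base rate stands.
Duty = $126,142.10 × 28% = $35,319.79.
Total = $51,973.35 + $0.00 + $35,319.79 = $87,293.14.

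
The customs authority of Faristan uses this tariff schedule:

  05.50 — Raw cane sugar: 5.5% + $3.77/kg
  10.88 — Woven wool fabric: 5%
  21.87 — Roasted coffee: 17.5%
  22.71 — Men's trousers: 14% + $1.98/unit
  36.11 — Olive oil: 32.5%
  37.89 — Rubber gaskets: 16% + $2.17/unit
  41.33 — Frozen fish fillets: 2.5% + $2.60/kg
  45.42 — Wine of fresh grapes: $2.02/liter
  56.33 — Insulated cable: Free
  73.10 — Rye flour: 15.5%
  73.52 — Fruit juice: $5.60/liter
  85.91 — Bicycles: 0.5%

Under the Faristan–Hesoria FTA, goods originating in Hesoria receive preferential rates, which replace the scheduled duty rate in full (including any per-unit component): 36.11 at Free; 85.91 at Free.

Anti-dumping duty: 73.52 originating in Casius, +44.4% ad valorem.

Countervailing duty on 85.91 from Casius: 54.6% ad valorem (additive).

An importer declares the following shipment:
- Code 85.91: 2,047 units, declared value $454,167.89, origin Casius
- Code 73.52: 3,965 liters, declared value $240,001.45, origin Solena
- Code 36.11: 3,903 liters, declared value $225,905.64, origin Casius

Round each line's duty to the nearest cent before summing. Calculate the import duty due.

$345,869.84

Line 1 (85.91, Casius, 2,047 units, $454,167.89):
Base rate for 85.91 is 0.5%.
85.91 has an FTA preferential rate, but origin Casius is not Hesoria; base rate stands.
Additional duty on 85.91 from Casius: +54.6%. Applied ad valorem rate: 0.5% + 54.6% = 55.1%.
Duty = $454,167.89 × 55.1% = $250,246.51.
Line 2 (73.52, Solena, 3,965 liters, $240,001.45):
Base rate for 73.52 is $5.60/liter.
The additional-duty order on 73.52 targets Casius, not Solena; it does not apply.
Duty = 3,965 × $5.60 = $22,204.00.
Line 3 (36.11, Casius, 3,903 liters, $225,905.64):
Base rate for 36.11 is 32.5%.
36.11 has an FTA preferential rate, but origin Casius is not Hesoria; base rate stands.
Duty = $225,905.64 × 32.5% = $73,419.33.
Total = $250,246.51 + $22,204.00 + $73,419.33 = $345,869.84.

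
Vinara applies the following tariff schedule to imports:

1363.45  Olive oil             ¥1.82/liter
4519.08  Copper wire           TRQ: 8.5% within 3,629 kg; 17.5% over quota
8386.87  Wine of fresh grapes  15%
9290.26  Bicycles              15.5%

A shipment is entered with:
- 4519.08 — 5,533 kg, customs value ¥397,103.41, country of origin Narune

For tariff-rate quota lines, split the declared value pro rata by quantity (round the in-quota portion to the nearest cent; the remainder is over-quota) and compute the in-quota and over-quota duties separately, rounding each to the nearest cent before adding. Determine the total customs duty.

¥46,052.29

Line 1 (4519.08, Narune, 5,533 kg, ¥397,103.41):
Code 4519.08 is under a tariff-rate quota (threshold 3,629 kg). In-quota: 3,629 kg at 8.5%; over-quota: 1,904 kg at 17.5%.
Pro-rata value split: in-quota = ¥397,103.41 × 3,629/5,533 = ¥260,453.33; over-quota = ¥397,103.41 − ¥260,453.33 = ¥136,650.08.
In-quota duty = ¥260,453.33 × 8.5% = ¥22,138.53. Over-quota duty = ¥136,650.08 × 17.5% = ¥23,913.76.
Line duty = ¥22,138.53 + ¥23,913.76 = ¥46,052.29.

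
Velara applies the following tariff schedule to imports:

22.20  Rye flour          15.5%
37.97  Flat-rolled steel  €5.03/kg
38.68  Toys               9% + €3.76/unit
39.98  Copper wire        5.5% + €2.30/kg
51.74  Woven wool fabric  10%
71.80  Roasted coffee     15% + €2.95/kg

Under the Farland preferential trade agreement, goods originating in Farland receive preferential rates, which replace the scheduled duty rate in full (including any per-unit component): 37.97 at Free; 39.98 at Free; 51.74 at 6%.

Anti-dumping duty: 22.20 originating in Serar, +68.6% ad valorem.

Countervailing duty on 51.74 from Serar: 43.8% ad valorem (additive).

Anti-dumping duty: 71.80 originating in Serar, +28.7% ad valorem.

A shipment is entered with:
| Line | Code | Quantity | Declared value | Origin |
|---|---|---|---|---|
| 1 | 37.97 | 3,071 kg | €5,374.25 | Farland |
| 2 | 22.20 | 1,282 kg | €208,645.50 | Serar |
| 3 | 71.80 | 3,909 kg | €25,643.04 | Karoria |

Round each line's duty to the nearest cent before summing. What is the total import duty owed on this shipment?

€190,848.88

Line 1 (37.97, Farland, 3,071 kg, €5,374.25):
Base rate for 37.97 is €5.03/kg.
Origin Farland qualifies under the Velara–Farland agreement and 37.97 is covered: preferential rate Free applies instead.
Duty = €5,374.25 × 0% = €0.00.
Line 2 (22.20, Serar, 1,282 kg, €208,645.50):
Base rate for 22.20 is 15.5%.
Additional duty on 22.20 from Serar: +68.6%. Applied ad valorem rate: 15.5% + 68.6% = 84.1%.
Duty = €208,645.50 × 84.1% = €175,470.87.
Line 3 (71.80, Karoria, 3,909 kg, €25,643.04):
Base rate for 71.80 is 15% + €2.95/kg.
The additional-duty order on 71.80 targets Serar, not Karoria; it does not apply.
Duty = €25,643.04 × 15% + 3,909 × €2.95 = €15,378.01.
Total = €0.00 + €175,470.87 + €15,378.01 = €190,848.88.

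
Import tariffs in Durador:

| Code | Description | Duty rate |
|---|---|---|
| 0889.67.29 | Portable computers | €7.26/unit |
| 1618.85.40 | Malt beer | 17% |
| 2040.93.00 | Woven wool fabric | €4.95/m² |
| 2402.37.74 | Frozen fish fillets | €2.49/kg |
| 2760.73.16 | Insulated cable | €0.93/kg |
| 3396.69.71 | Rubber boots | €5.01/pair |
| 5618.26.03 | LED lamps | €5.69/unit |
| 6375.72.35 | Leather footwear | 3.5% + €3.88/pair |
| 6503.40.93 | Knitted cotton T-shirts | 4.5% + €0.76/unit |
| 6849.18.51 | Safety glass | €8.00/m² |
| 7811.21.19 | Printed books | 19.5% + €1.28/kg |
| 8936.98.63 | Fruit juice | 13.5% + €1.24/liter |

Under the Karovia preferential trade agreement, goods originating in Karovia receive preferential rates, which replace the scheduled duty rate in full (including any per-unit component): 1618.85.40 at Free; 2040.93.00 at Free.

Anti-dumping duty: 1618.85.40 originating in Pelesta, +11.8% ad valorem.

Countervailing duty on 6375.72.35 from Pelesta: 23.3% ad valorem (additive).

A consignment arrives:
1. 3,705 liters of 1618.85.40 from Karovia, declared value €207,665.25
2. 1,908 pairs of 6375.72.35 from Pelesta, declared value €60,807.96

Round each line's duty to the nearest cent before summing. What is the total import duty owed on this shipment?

Line 1 (1618.85.40, Karovia, 3,705 liters, €207,665.25):
Base rate for 1618.85.40 is 17%.
Origin Karovia qualifies under the Durador–Karovia agreement and 1618.85.40 is covered: preferential rate Free applies instead.
The additional-duty order on 1618.85.40 targets Pelesta, not Karovia; it does not apply.
Duty = €207,665.25 × 0% = €0.00.
Line 2 (6375.72.35, Pelesta, 1,908 pairs, €60,807.96):
Base rate for 6375.72.35 is 3.5% + €3.88/pair.
Additional duty on 6375.72.35 from Pelesta: +23.3%. Applied ad valorem rate: 3.5% + 23.3% = 26.8%.
Duty = €60,807.96 × 26.8% + 1,908 × €3.88 = €23,699.57.
Total = €0.00 + €23,699.57 = €23,699.57.

€23,699.57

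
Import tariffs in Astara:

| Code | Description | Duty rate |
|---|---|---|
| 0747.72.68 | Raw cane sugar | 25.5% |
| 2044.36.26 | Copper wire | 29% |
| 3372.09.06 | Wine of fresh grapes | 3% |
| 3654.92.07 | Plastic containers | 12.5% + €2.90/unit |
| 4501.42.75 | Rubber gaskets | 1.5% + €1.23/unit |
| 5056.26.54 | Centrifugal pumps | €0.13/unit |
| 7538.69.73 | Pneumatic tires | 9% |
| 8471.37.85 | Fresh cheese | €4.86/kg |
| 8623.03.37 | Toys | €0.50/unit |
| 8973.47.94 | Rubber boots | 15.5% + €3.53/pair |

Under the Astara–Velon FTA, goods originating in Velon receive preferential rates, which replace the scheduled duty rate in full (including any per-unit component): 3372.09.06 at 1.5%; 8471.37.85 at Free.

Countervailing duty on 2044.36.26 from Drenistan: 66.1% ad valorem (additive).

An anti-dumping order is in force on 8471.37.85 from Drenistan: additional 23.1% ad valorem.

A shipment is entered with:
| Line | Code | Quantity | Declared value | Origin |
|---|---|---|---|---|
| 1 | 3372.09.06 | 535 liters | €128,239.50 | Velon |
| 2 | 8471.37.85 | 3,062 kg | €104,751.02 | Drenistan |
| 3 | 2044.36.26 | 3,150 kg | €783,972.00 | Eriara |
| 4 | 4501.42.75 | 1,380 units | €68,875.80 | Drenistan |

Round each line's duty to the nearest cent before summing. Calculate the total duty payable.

€271,084.82

Line 1 (3372.09.06, Velon, 535 liters, €128,239.50):
Base rate for 3372.09.06 is 3%.
Origin Velon qualifies under the Astara–Velon agreement and 3372.09.06 is covered: preferential rate 1.5% applies instead.
Duty = €128,239.50 × 1.5% = €1,923.59.
Line 2 (8471.37.85, Drenistan, 3,062 kg, €104,751.02):
Base rate for 8471.37.85 is €4.86/kg.
8471.37.85 has an FTA preferential rate, but origin Drenistan is not Velon; base rate stands.
Additional duty on 8471.37.85 from Drenistan: +23.1% ad valorem. Applied ad valorem rate = 23.1%.
Duty = €104,751.02 × 23.1% + 3,062 × €4.86 = €39,078.81.
Line 3 (2044.36.26, Eriara, 3,150 kg, €783,972.00):
Base rate for 2044.36.26 is 29%.
The additional-duty order on 2044.36.26 targets Drenistan, not Eriara; it does not apply.
Duty = €783,972.00 × 29% = €227,351.88.
Line 4 (4501.42.75, Drenistan, 1,380 units, €68,875.80):
Base rate for 4501.42.75 is 1.5% + €1.23/unit.
Duty = €68,875.80 × 1.5% + 1,380 × €1.23 = €2,730.54.
Total = €1,923.59 + €39,078.81 + €227,351.88 + €2,730.54 = €271,084.82.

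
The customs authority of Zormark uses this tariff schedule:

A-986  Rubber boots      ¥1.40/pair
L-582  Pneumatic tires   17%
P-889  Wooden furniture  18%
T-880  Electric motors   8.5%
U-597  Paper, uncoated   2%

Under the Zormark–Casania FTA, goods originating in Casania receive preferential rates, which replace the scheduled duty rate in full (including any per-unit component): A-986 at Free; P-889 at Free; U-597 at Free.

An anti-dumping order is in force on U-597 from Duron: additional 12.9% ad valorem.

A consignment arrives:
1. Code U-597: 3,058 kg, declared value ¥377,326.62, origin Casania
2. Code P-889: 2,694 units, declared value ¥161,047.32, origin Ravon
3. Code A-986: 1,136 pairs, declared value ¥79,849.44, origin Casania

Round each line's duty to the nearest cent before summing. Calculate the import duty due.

Line 1 (U-597, Casania, 3,058 kg, ¥377,326.62):
Base rate for U-597 is 2%.
Origin Casania qualifies under the Zormark–Casania agreement and U-597 is covered: preferential rate Free applies instead.
The additional-duty order on U-597 targets Duron, not Casania; it does not apply.
Duty = ¥377,326.62 × 0% = ¥0.00.
Line 2 (P-889, Ravon, 2,694 units, ¥161,047.32):
Base rate for P-889 is 18%.
P-889 has an FTA preferential rate, but origin Ravon is not Casania; base rate stands.
Duty = ¥161,047.32 × 18% = ¥28,988.52.
Line 3 (A-986, Casania, 1,136 pairs, ¥79,849.44):
Base rate for A-986 is ¥1.40/pair.
Origin Casania qualifies under the Zormark–Casania agreement and A-986 is covered: preferential rate Free applies instead.
Duty = ¥79,849.44 × 0% = ¥0.00.
Total = ¥0.00 + ¥28,988.52 + ¥0.00 = ¥28,988.52.

¥28,988.52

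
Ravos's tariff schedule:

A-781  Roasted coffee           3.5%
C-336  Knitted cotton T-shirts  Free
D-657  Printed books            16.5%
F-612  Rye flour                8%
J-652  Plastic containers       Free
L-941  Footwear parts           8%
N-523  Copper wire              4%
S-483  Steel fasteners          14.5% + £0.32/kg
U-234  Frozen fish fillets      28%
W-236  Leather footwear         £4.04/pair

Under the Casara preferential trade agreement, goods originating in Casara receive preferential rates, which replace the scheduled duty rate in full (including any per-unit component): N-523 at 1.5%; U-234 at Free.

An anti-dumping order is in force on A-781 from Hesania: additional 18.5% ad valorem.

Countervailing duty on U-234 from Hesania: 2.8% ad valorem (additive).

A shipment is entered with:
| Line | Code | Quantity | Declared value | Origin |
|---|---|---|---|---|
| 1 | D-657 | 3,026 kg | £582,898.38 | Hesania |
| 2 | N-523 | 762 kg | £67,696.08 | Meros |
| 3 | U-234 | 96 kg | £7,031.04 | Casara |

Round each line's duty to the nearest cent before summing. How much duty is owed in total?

£98,886.07

Line 1 (D-657, Hesania, 3,026 kg, £582,898.38):
Base rate for D-657 is 16.5%.
Duty = £582,898.38 × 16.5% = £96,178.23.
Line 2 (N-523, Meros, 762 kg, £67,696.08):
Base rate for N-523 is 4%.
N-523 has an FTA preferential rate, but origin Meros is not Casara; base rate stands.
Duty = £67,696.08 × 4% = £2,707.84.
Line 3 (U-234, Casara, 96 kg, £7,031.04):
Base rate for U-234 is 28%.
Origin Casara qualifies under the Ravos–Casara agreement and U-234 is covered: preferential rate Free applies instead.
The additional-duty order on U-234 targets Hesania, not Casara; it does not apply.
Duty = £7,031.04 × 0% = £0.00.
Total = £96,178.23 + £2,707.84 + £0.00 = £98,886.07.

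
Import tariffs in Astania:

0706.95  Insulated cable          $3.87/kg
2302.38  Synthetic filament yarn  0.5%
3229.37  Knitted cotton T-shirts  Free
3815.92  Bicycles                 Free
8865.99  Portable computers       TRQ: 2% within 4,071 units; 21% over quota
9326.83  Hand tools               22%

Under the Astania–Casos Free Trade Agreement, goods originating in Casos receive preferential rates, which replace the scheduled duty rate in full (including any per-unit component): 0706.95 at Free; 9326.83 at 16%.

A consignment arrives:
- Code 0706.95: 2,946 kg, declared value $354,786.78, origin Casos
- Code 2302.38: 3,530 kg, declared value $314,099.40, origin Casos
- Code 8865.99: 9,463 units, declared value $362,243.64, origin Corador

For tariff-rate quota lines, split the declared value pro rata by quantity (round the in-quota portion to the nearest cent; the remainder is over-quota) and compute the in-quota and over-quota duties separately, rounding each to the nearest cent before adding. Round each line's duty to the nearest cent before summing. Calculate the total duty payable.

Line 1 (0706.95, Casos, 2,946 kg, $354,786.78):
Base rate for 0706.95 is $3.87/kg.
Origin Casos qualifies under the Astania–Casos agreement and 0706.95 is covered: preferential rate Free applies instead.
Duty = $354,786.78 × 0% = $0.00.
Line 2 (2302.38, Casos, 3,530 kg, $314,099.40):
Base rate for 2302.38 is 0.5%.
Origin Casos is the FTA partner but 2302.38 is not on the preference list; base rate stands.
Duty = $314,099.40 × 0.5% = $1,570.50.
Line 3 (8865.99, Corador, 9,463 units, $362,243.64):
Code 8865.99 is under a tariff-rate quota (threshold 4,071 units). In-quota: 4,071 units at 2%; over-quota: 5,392 units at 21%.
Pro-rata value split: in-quota = $362,243.64 × 4,071/9,463 = $155,837.88; over-quota = $362,243.64 − $155,837.88 = $206,405.76.
In-quota duty = $155,837.88 × 2% = $3,116.76. Over-quota duty = $206,405.76 × 21% = $43,345.21.
Line duty = $3,116.76 + $43,345.21 = $46,461.97.
Total = $0.00 + $1,570.50 + $46,461.97 = $48,032.47.

$48,032.47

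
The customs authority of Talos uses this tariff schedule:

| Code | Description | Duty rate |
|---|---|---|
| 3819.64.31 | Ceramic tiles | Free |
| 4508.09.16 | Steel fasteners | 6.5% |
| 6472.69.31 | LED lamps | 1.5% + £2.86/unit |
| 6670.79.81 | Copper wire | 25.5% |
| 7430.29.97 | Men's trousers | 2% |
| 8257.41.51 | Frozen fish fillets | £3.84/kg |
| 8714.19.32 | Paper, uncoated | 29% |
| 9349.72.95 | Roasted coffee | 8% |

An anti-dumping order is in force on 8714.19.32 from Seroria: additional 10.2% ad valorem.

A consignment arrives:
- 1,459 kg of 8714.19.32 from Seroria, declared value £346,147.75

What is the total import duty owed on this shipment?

£135,689.92

Line 1 (8714.19.32, Seroria, 1,459 kg, £346,147.75):
Base rate for 8714.19.32 is 29%.
Additional duty on 8714.19.32 from Seroria: +10.2%. Applied ad valorem rate: 29% + 10.2% = 39.2%.
Duty = £346,147.75 × 39.2% = £135,689.92.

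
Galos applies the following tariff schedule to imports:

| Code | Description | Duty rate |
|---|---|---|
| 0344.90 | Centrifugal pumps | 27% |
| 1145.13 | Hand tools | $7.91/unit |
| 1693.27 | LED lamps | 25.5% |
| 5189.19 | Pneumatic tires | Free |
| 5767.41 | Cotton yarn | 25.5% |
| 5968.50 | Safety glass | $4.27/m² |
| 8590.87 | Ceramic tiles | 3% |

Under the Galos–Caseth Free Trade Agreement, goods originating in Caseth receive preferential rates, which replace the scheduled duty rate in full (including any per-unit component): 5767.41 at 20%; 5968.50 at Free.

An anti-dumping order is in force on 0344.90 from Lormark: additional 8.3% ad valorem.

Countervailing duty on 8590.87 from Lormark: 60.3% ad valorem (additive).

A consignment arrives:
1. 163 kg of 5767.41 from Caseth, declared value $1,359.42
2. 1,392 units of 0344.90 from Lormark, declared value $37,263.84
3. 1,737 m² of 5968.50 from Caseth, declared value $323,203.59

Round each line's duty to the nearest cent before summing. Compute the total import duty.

$13,426.02

Line 1 (5767.41, Caseth, 163 kg, $1,359.42):
Base rate for 5767.41 is 25.5%.
Origin Caseth qualifies under the Galos–Caseth agreement and 5767.41 is covered: preferential rate 20% applies instead.
Duty = $1,359.42 × 20% = $271.88.
Line 2 (0344.90, Lormark, 1,392 units, $37,263.84):
Base rate for 0344.90 is 27%.
Additional duty on 0344.90 from Lormark: +8.3%. Applied ad valorem rate: 27% + 8.3% = 35.3%.
Duty = $37,263.84 × 35.3% = $13,154.14.
Line 3 (5968.50, Caseth, 1,737 m², $323,203.59):
Base rate for 5968.50 is $4.27/m².
Origin Caseth qualifies under the Galos–Caseth agreement and 5968.50 is covered: preferential rate Free applies instead.
Duty = $323,203.59 × 0% = $0.00.
Total = $271.88 + $13,154.14 + $0.00 = $13,426.02.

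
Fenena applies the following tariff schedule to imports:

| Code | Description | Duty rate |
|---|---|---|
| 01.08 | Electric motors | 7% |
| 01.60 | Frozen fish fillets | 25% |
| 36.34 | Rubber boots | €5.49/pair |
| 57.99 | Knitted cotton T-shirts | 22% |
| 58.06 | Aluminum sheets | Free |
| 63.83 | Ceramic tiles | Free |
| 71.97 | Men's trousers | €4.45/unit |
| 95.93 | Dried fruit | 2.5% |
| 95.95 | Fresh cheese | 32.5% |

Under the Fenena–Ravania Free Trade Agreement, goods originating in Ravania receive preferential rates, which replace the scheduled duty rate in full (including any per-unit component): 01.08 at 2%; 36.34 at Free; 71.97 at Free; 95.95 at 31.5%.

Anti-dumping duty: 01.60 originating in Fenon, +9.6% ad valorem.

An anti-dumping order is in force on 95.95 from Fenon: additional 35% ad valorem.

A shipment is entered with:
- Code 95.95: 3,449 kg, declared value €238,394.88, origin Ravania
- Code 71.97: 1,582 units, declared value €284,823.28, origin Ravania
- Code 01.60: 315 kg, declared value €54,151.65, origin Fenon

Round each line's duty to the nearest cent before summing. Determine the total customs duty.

Line 1 (95.95, Ravania, 3,449 kg, €238,394.88):
Base rate for 95.95 is 32.5%.
Origin Ravania qualifies under the Fenena–Ravania agreement and 95.95 is covered: preferential rate 31.5% applies instead.
The additional-duty order on 95.95 targets Fenon, not Ravania; it does not apply.
Duty = €238,394.88 × 31.5% = €75,094.39.
Line 2 (71.97, Ravania, 1,582 units, €284,823.28):
Base rate for 71.97 is €4.45/unit.
Origin Ravania qualifies under the Fenena–Ravania agreement and 71.97 is covered: preferential rate Free applies instead.
Duty = €284,823.28 × 0% = €0.00.
Line 3 (01.60, Fenon, 315 kg, €54,151.65):
Base rate for 01.60 is 25%.
Additional duty on 01.60 from Fenon: +9.6%. Applied ad valorem rate: 25% + 9.6% = 34.6%.
Duty = €54,151.65 × 34.6% = €18,736.47.
Total = €75,094.39 + €0.00 + €18,736.47 = €93,830.86.

€93,830.86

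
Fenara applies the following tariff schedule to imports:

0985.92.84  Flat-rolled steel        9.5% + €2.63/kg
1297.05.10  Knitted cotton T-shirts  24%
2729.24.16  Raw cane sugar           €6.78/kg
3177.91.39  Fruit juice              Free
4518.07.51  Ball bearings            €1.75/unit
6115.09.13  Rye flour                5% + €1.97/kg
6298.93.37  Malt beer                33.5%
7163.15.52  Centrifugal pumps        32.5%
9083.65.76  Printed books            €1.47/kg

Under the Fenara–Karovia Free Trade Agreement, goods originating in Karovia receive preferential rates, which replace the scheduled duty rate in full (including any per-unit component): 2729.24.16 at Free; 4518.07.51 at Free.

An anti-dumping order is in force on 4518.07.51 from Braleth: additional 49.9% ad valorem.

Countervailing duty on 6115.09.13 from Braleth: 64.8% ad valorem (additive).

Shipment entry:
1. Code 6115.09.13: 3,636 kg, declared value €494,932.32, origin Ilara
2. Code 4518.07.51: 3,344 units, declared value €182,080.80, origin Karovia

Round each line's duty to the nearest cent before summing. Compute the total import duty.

Line 1 (6115.09.13, Ilara, 3,636 kg, €494,932.32):
Base rate for 6115.09.13 is 5% + €1.97/kg.
The additional-duty order on 6115.09.13 targets Braleth, not Ilara; it does not apply.
Duty = €494,932.32 × 5% + 3,636 × €1.97 = €31,909.54.
Line 2 (4518.07.51, Karovia, 3,344 units, €182,080.80):
Base rate for 4518.07.51 is €1.75/unit.
Origin Karovia qualifies under the Fenara–Karovia agreement and 4518.07.51 is covered: preferential rate Free applies instead.
The additional-duty order on 4518.07.51 targets Braleth, not Karovia; it does not apply.
Duty = €182,080.80 × 0% = €0.00.
Total = €31,909.54 + €0.00 = €31,909.54.

€31,909.54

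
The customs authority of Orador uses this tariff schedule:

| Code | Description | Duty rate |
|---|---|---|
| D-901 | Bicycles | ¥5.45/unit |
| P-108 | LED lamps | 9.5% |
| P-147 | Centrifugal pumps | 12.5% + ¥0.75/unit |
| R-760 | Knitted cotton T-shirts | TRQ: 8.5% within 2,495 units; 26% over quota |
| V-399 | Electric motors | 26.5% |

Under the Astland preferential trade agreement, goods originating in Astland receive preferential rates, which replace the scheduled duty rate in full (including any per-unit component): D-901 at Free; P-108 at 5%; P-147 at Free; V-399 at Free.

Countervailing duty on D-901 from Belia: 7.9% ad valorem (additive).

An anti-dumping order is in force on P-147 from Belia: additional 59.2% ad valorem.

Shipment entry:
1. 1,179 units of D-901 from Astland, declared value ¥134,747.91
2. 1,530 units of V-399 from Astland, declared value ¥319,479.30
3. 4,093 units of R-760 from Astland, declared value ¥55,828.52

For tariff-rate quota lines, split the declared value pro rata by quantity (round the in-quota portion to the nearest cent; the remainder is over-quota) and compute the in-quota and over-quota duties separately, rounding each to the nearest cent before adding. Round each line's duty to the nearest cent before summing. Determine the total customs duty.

Line 1 (D-901, Astland, 1,179 units, ¥134,747.91):
Base rate for D-901 is ¥5.45/unit.
Origin Astland qualifies under the Orador–Astland agreement and D-901 is covered: preferential rate Free applies instead.
The additional-duty order on D-901 targets Belia, not Astland; it does not apply.
Duty = ¥134,747.91 × 0% = ¥0.00.
Line 2 (V-399, Astland, 1,530 units, ¥319,479.30):
Base rate for V-399 is 26.5%.
Origin Astland qualifies under the Orador–Astland agreement and V-399 is covered: preferential rate Free applies instead.
Duty = ¥319,479.30 × 0% = ¥0.00.
Line 3 (R-760, Astland, 4,093 units, ¥55,828.52):
Code R-760 is under a tariff-rate quota (threshold 2,495 units). In-quota: 2,495 units at 8.5%; over-quota: 1,598 units at 26%.
Pro-rata value split: in-quota = ¥55,828.52 × 2,495/4,093 = ¥34,031.80; over-quota = ¥55,828.52 − ¥34,031.80 = ¥21,796.72.
In-quota duty = ¥34,031.80 × 8.5% = ¥2,892.70. Over-quota duty = ¥21,796.72 × 26% = ¥5,667.15.
Line duty = ¥2,892.70 + ¥5,667.15 = ¥8,559.85.
Total = ¥0.00 + ¥0.00 + ¥8,559.85 = ¥8,559.85.

¥8,559.85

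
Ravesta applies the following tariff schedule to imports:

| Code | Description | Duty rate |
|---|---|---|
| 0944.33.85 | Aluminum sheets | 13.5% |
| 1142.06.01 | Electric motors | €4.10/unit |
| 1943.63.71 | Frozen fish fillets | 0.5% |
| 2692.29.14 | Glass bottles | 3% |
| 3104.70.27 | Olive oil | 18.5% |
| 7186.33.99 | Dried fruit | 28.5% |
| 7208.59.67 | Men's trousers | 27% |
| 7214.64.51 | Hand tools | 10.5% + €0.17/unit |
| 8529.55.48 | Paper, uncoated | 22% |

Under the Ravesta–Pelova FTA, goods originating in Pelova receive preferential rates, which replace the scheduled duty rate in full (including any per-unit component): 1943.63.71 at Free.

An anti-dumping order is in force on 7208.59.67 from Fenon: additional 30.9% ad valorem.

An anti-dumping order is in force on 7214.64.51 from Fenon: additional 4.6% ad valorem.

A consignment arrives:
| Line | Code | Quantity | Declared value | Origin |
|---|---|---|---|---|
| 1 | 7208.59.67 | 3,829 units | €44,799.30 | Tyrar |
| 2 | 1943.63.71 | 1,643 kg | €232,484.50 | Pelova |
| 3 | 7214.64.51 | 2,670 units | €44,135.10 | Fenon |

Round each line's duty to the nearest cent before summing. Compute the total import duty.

Line 1 (7208.59.67, Tyrar, 3,829 units, €44,799.30):
Base rate for 7208.59.67 is 27%.
The additional-duty order on 7208.59.67 targets Fenon, not Tyrar; it does not apply.
Duty = €44,799.30 × 27% = €12,095.81.
Line 2 (1943.63.71, Pelova, 1,643 kg, €232,484.50):
Base rate for 1943.63.71 is 0.5%.
Origin Pelova qualifies under the Ravesta–Pelova agreement and 1943.63.71 is covered: preferential rate Free applies instead.
Duty = €232,484.50 × 0% = €0.00.
Line 3 (7214.64.51, Fenon, 2,670 units, €44,135.10):
Base rate for 7214.64.51 is 10.5% + €0.17/unit.
Additional duty on 7214.64.51 from Fenon: +4.6%. Applied ad valorem rate: 10.5% + 4.6% = 15.1%.
Duty = €44,135.10 × 15.1% + 2,670 × €0.17 = €7,118.30.
Total = €12,095.81 + €0.00 + €7,118.30 = €19,214.11.

€19,214.11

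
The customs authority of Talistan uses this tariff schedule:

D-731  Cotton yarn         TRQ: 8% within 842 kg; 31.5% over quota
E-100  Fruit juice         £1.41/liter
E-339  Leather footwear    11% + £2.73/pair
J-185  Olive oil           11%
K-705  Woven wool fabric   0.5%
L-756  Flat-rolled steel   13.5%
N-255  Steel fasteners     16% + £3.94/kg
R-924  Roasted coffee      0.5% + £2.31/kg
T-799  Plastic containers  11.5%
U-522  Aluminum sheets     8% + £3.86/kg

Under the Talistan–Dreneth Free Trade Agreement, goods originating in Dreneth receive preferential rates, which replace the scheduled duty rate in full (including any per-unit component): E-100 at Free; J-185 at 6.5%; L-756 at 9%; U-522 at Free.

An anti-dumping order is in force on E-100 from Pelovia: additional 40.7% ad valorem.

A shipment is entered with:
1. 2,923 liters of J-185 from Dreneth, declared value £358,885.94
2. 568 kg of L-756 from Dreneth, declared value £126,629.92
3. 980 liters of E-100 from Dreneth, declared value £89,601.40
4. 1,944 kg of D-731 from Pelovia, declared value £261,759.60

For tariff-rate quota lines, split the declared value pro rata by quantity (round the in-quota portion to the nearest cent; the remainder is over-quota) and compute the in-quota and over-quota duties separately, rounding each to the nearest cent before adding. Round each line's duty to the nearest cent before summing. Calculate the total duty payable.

£90,535.35

Line 1 (J-185, Dreneth, 2,923 liters, £358,885.94):
Base rate for J-185 is 11%.
Origin Dreneth qualifies under the Talistan–Dreneth agreement and J-185 is covered: preferential rate 6.5% applies instead.
Duty = £358,885.94 × 6.5% = £23,327.59.
Line 2 (L-756, Dreneth, 568 kg, £126,629.92):
Base rate for L-756 is 13.5%.
Origin Dreneth qualifies under the Talistan–Dreneth agreement and L-756 is covered: preferential rate 9% applies instead.
Duty = £126,629.92 × 9% = £11,396.69.
Line 3 (E-100, Dreneth, 980 liters, £89,601.40):
Base rate for E-100 is £1.41/liter.
Origin Dreneth qualifies under the Talistan–Dreneth agreement and E-100 is covered: preferential rate Free applies instead.
The additional-duty order on E-100 targets Pelovia, not Dreneth; it does not apply.
Duty = £89,601.40 × 0% = £0.00.
Line 4 (D-731, Pelovia, 1,944 kg, £261,759.60):
Code D-731 is under a tariff-rate quota (threshold 842 kg). In-quota: 842 kg at 8%; over-quota: 1,102 kg at 31.5%.
Pro-rata value split: in-quota = £261,759.60 × 842/1,944 = £113,375.30; over-quota = £261,759.60 − £113,375.30 = £148,384.30.
In-quota duty = £113,375.30 × 8% = £9,070.02. Over-quota duty = £148,384.30 × 31.5% = £46,741.05.
Line duty = £9,070.02 + £46,741.05 = £55,811.07.
Total = £23,327.59 + £11,396.69 + £0.00 + £55,811.07 = £90,535.35.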